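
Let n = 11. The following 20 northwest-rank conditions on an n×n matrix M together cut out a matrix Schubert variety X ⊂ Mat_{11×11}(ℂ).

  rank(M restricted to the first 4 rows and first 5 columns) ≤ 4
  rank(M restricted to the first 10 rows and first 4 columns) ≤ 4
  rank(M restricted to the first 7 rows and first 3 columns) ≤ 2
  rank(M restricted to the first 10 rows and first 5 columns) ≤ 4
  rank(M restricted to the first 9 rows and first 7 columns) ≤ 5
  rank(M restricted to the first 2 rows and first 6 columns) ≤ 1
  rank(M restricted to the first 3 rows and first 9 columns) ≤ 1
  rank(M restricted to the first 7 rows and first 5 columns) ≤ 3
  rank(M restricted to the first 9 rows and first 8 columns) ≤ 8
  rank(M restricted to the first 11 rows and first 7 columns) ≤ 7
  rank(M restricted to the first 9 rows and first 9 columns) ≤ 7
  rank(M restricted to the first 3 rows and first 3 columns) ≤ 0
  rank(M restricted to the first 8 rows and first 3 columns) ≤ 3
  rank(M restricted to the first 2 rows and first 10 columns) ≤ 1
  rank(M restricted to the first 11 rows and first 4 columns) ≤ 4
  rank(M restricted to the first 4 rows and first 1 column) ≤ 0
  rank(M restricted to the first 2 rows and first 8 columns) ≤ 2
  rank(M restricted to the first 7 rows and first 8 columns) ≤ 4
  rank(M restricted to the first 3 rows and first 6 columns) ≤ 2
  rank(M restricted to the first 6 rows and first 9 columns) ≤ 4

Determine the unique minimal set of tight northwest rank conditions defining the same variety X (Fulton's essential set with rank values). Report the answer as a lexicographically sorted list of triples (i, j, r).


Rank table r_w(11×11) implied by the 20 constraints:

  row 1: 0, 0, 0, 1, 1, 1, 1, 1, 1, 1, 1
  row 2: 0, 0, 0, 1, 1, 1, 1, 1, 1, 1, 2
  row 3: 0, 0, 0, 1, 1, 1, 1, 1, 1, 2, 3
  row 4: 0, 1, 1, 2, 2, 2, 2, 2, 2, 3, 4
  row 5: 1, 2, 2, 3, 3, 3, 3, 3, 3, 4, 5
  row 6: 1, 2, 2, 3, 3, 4, 4, 4, 4, 5, 6
  row 7: 1, 2, 2, 3, 3, 4, 4, 4, 5, 6, 7
  row 8: 1, 2, 3, 4, 4, 5, 5, 5, 6, 7, 8
  row 9: 1, 2, 3, 4, 4, 5, 5, 6, 7, 8, 9
  row 10: 1, 2, 3, 4, 4, 5, 6, 7, 8, 9, 10
  row 11: 1, 2, 3, 4, 5, 6, 7, 8, 9, 10, 11

giving w = (4, 11, 10, 2, 1, 6, 9, 3, 8, 7, 5) via Δ²R.

ℓ(w)=30; the 9 essential cells (i,j,r):

[(2, 10, 1), (3, 3, 0), (3, 9, 1), (4, 1, 0), (7, 3, 2), (7, 5, 3), (7, 8, 4), (9, 7, 5), (10, 5, 4)]


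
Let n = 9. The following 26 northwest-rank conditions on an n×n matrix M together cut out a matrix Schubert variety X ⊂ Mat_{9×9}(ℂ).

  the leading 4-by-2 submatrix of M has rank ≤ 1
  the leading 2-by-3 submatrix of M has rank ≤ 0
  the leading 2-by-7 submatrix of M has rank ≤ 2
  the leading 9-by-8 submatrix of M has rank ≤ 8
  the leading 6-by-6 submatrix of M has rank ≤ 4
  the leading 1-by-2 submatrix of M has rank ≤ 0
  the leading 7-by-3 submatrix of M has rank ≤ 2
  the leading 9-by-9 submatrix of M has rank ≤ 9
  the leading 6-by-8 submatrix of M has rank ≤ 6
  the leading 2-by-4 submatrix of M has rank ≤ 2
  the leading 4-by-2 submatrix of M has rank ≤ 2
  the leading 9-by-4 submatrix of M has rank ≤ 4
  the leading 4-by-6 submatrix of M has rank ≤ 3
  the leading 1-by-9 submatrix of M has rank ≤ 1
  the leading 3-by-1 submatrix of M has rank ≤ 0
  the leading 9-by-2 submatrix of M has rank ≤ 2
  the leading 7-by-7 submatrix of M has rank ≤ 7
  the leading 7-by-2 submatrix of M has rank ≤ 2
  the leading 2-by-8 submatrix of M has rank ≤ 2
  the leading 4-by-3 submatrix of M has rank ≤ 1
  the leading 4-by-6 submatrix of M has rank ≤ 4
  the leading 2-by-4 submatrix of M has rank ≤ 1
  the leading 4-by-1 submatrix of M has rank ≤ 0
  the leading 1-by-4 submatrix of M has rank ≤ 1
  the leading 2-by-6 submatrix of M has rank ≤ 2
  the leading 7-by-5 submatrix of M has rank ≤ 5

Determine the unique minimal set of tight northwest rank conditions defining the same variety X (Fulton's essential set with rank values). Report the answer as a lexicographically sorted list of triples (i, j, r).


Rank table r_w(9×9) implied by the 26 constraints:

  R[1]: 0 0 0 1 1 1 1 1 1
  R[2]: 0 0 0 1 2 2 2 2 2
  R[3]: 0 1 1 2 3 3 3 3 3
  R[4]: 0 1 1 2 3 3 4 4 4
  R[5]: 1 2 2 3 4 4 5 5 5
  R[6]: 1 2 2 3 4 4 5 6 6
  R[7]: 1 2 2 3 4 5 6 7 7
  R[8]: 1 2 3 4 5 6 7 8 8
  R[9]: 1 2 3 4 5 6 7 8 9

the unique w with this rank table is (4, 5, 2, 7, 1, 8, 6, 3, 9).

|D(w)|=13, |Ess(w)|=6:

[(2, 3, 0), (4, 1, 0), (4, 3, 1), (4, 6, 3), (6, 6, 4), (7, 3, 2)]


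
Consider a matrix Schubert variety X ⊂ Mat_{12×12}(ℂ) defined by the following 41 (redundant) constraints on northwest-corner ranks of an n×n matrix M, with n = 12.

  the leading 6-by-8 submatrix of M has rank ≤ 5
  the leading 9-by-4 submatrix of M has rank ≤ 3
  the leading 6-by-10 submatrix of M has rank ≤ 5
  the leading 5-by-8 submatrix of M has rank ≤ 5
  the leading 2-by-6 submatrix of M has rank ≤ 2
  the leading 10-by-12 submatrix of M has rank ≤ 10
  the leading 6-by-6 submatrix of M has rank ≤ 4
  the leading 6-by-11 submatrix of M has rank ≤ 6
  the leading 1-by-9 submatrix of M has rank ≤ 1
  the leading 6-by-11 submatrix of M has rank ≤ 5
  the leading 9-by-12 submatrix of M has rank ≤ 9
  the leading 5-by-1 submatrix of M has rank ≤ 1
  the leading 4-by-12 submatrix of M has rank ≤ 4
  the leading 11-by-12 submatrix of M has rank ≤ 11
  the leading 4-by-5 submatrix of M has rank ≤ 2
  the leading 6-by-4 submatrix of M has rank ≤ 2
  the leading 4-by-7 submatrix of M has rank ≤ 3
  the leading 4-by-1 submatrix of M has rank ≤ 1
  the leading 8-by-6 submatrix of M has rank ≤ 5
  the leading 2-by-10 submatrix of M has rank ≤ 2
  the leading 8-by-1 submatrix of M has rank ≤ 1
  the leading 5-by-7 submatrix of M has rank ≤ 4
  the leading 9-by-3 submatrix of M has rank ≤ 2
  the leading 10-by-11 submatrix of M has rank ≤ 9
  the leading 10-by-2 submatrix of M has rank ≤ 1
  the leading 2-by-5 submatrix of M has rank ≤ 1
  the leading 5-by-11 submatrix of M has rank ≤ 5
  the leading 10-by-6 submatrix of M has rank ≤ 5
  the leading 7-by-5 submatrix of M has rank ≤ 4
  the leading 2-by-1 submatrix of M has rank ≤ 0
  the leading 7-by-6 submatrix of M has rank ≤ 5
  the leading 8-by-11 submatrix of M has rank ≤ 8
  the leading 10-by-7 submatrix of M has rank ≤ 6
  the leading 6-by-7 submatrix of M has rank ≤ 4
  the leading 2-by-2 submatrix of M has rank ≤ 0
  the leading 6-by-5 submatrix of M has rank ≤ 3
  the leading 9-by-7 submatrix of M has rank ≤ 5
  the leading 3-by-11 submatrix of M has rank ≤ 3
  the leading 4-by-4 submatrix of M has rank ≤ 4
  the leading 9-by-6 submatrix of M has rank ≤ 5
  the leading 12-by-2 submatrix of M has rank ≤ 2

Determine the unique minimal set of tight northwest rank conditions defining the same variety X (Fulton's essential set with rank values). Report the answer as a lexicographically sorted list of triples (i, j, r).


The tightest implied rank at each (i,j), from the 41 conditions:

  row 1: 0  0  1  1  1  1  1  1  1  1  1  1
  row 2: 0  0  1  1  1  2  2  2  2  2  2  2
  row 3: 1  1  2  2  2  3  3  3  3  3  3  3
  row 4: 1  1  2  2  2  3  3  4  4  4  4  4
  row 5: 1  1  2  2  3  4  4  5  5  5  5  5
  row 6: 1  1  2  2  3  4  4  5  5  5  5  6
  row 7: 1  1  2  3  4  5  5  6  6  6  6  7
  row 8: 1  1  2  3  4  5  5  6  7  7  7  8
  row 9: 1  1  2  3  4  5  5  6  7  8  8  9
  row 10: 1  1  2  3  4  5  6  7  8  9  9  10
  row 11: 1  2  3  4  5  6  7  8  9  10  10  11
  row 12: 1  2  3  4  5  6  7  8  9  10  11  12

second differences of R give the permutation w = (3, 6, 1, 8, 5, 12, 4, 9, 10, 7, 2, 11).

Rothe diagram D(w) (24 cells), 9 SE-corners (essential conditions):

[(2, 2, 0), (2, 5, 1), (4, 5, 2), (4, 7, 3), (6, 4, 2), (6, 7, 4), (6, 11, 5), (9, 7, 5), (10, 2, 1)]


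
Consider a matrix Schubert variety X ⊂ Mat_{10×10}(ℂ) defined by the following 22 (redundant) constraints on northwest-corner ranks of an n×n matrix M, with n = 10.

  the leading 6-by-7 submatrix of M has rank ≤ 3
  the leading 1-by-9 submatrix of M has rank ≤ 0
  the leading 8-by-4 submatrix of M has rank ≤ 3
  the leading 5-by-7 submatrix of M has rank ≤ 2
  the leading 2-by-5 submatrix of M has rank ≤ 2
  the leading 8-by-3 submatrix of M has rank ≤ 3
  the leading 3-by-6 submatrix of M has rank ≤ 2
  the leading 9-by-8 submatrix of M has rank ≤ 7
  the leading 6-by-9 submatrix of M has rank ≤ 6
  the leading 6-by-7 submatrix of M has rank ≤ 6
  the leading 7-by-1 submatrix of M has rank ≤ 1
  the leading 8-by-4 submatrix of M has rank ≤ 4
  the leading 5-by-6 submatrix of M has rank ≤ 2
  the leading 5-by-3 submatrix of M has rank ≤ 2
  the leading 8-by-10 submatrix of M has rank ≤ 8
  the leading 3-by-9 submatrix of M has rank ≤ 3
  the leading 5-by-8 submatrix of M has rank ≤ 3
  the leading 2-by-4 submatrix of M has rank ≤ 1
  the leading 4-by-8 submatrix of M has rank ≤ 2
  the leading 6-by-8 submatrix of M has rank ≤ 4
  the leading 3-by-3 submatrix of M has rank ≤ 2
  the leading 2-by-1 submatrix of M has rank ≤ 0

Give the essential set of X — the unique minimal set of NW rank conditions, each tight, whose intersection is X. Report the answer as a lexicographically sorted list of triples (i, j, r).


Rank table r_w(10×10) implied by the 22 constraints:

  row 1: 0  0  0  0  0  0  0  0  0  1
  row 2: 0  1  1  1  1  1  1  1  1  2
  row 3: 1  2  2  2  2  2  2  2  2  3
  row 4: 1  2  2  2  2  2  2  2  3  4
  row 5: 1  2  2  2  2  2  2  3  4  5
  row 6: 1  2  3  3  3  3  3  4  5  6
  row 7: 1  2  3  3  4  4  4  5  6  7
  row 8: 1  2  3  3  4  5  5  6  7  8
  row 9: 1  2  3  4  5  6  6  7  8  9
  row 10: 1  2  3  4  5  6  7  8  9  10

reading off 1-entries of Δ²R: w = (10, 2, 1, 9, 8, 3, 5, 6, 4, 7).

|D(w)|=23, |Ess(w)|=5:

[(1, 9, 0), (2, 1, 0), (4, 8, 2), (5, 7, 2), (8, 4, 3)]


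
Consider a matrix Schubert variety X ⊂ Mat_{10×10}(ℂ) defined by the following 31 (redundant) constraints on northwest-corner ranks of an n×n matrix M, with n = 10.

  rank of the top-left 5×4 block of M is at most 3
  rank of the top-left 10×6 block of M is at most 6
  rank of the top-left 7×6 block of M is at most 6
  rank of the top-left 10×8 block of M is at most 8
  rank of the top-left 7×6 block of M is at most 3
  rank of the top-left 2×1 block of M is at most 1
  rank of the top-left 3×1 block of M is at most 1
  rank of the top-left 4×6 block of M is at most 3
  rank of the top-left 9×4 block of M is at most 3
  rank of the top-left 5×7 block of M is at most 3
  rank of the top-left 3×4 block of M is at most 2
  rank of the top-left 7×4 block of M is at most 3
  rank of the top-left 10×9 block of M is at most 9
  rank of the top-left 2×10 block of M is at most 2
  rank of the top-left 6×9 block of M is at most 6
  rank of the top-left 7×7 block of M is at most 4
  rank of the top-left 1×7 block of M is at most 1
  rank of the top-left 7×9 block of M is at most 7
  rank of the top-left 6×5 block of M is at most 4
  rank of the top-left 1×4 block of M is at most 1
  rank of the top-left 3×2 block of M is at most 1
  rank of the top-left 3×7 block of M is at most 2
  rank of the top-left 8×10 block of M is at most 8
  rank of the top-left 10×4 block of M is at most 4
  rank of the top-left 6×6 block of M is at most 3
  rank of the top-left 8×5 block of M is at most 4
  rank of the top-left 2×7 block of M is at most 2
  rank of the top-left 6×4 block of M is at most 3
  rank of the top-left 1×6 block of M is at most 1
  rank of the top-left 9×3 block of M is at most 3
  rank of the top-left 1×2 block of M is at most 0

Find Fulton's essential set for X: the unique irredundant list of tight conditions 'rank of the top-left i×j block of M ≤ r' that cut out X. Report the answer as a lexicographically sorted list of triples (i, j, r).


Propagating the 31 rank bounds to every northwest block:

  row 1: 0, 0, 1, 1, 1, 1, 1, 1, 1, 1
  row 2: 1, 1, 2, 2, 2, 2, 2, 2, 2, 2
  row 3: 1, 1, 2, 2, 2, 2, 2, 3, 3, 3
  row 4: 1, 2, 3, 3, 3, 3, 3, 4, 4, 4
  row 5: 1, 2, 3, 3, 3, 3, 3, 4, 5, 5
  row 6: 1, 2, 3, 3, 3, 3, 4, 5, 6, 6
  row 7: 1, 2, 3, 3, 3, 3, 4, 5, 6, 7
  row 8: 1, 2, 3, 3, 4, 4, 5, 6, 7, 8
  row 9: 1, 2, 3, 3, 4, 5, 6, 7, 8, 9
  row 10: 1, 2, 3, 4, 5, 6, 7, 8, 9, 10

the unique w with this rank table is (3, 1, 8, 2, 9, 7, 10, 5, 6, 4).

6 SE-corners of the 19-cell Rothe diagram give Ess(w):

[(1, 2, 0), (3, 2, 1), (3, 7, 2), (5, 7, 3), (7, 6, 3), (9, 4, 3)]


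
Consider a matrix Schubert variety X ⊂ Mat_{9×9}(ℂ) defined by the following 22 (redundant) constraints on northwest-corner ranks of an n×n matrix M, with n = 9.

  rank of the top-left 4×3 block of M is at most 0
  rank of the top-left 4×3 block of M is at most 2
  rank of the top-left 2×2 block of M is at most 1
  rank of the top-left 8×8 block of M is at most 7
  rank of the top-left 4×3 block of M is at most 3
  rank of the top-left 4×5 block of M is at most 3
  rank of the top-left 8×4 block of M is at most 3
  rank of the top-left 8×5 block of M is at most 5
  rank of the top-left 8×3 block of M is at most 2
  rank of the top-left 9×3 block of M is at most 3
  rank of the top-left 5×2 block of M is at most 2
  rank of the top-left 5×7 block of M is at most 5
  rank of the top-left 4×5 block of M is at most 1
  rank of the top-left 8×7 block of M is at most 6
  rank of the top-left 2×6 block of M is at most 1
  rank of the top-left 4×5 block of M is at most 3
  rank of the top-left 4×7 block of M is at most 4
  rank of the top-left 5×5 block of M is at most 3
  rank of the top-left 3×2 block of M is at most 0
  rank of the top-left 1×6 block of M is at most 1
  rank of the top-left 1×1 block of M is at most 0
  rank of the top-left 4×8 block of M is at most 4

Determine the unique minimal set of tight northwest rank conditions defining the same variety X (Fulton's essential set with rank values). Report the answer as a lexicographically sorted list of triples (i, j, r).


Reconstructing r_w from the 22 given conditions:

  R[1]: 0, 0, 0, 1, 1, 1, 1, 1, 1
  R[2]: 0, 0, 0, 1, 1, 1, 2, 2, 2
  R[3]: 0, 0, 0, 1, 1, 2, 3, 3, 3
  R[4]: 0, 0, 0, 1, 1, 2, 3, 4, 4
  R[5]: 1, 1, 1, 2, 2, 3, 4, 5, 5
  R[6]: 1, 2, 2, 3, 3, 4, 5, 6, 6
  R[7]: 1, 2, 2, 3, 4, 5, 6, 7, 7
  R[8]: 1, 2, 2, 3, 4, 5, 6, 7, 8
  R[9]: 1, 2, 3, 4, 5, 6, 7, 8, 9

so w = (4, 7, 6, 8, 1, 2, 5, 9, 3).

Fulton essential set (4 of the 18 Rothe cells):

[(2, 6, 1), (4, 3, 0), (4, 5, 1), (8, 3, 2)]


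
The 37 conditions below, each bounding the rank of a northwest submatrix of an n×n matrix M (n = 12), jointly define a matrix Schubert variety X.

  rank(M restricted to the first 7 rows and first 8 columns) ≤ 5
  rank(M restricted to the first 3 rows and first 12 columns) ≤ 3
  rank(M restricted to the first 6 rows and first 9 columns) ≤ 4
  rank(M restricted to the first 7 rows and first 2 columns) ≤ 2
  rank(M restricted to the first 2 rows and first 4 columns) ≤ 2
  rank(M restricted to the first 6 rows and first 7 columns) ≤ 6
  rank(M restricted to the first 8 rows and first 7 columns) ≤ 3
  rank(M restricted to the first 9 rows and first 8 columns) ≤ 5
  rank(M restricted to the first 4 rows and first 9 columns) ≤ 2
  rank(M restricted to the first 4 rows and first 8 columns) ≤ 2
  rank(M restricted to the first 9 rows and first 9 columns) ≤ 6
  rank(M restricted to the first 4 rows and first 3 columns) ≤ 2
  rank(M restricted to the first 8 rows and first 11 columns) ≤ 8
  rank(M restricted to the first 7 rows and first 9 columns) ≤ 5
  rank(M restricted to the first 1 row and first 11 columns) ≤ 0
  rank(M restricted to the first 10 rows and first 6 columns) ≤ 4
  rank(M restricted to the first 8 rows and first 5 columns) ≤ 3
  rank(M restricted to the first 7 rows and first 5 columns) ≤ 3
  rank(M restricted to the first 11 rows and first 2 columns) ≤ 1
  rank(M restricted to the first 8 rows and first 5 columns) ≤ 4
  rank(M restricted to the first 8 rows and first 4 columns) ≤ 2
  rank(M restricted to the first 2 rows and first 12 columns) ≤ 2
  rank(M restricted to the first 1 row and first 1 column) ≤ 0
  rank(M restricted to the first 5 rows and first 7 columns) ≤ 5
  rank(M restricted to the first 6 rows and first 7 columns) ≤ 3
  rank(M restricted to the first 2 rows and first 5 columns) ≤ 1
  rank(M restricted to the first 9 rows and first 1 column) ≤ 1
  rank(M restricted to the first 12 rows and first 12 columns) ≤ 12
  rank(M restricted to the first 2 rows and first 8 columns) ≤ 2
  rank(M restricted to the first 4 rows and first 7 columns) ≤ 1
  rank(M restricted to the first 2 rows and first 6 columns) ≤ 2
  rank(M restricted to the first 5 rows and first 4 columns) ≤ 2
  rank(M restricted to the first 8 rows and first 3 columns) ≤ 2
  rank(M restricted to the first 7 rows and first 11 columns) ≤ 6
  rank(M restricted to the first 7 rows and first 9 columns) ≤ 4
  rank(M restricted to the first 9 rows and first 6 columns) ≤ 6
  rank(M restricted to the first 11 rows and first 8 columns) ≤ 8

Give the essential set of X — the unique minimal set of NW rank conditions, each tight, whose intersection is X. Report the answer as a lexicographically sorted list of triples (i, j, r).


Rank table r_w(12×12) implied by the 37 constraints:

  row 1: 0 0 0 0 0 0 0 0 0 0 0 1
  row 2: 1 1 1 1 1 1 1 1 1 1 1 2
  row 3: 1 1 1 1 1 1 1 2 2 2 2 3
  row 4: 1 1 1 1 1 1 1 2 2 3 3 4
  row 5: 1 1 2 2 2 2 2 3 3 4 4 5
  row 6: 1 1 2 2 3 3 3 4 4 5 5 6
  row 7: 1 1 2 2 3 3 3 4 4 5 6 7
  row 8: 1 1 2 2 3 3 3 4 5 6 7 8
  row 9: 1 1 2 3 4 4 4 5 6 7 8 9
  row 10: 1 1 2 3 4 4 5 6 7 8 9 10
  row 11: 1 1 2 3 4 5 6 7 8 9 10 11
  row 12: 1 2 3 4 5 6 7 8 9 10 11 12

reading off 1-entries of Δ²R: w = (12, 1, 8, 10, 3, 5, 11, 9, 4, 7, 6, 2).

Fulton essential set (8 of the 40 Rothe cells):

[(1, 11, 0), (4, 7, 1), (4, 9, 2), (7, 9, 4), (8, 4, 2), (8, 7, 3), (10, 6, 4), (11, 2, 1)]


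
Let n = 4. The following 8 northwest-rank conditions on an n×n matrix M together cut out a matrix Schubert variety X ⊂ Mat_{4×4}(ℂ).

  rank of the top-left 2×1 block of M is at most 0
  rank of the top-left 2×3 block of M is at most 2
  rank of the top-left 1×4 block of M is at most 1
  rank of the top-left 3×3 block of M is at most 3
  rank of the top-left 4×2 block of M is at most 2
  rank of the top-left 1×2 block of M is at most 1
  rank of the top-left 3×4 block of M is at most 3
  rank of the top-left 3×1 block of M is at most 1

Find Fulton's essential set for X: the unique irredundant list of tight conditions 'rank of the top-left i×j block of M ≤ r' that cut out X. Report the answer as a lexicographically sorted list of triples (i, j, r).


The tightest implied rank at each (i,j), from the 8 conditions:

  R[1]: 0 | 1 | 1 | 1
  R[2]: 0 | 1 | 2 | 2
  R[3]: 1 | 2 | 3 | 3
  R[4]: 1 | 2 | 3 | 4

second differences of R give the permutation w = (2, 3, 1, 4).

ℓ(w)=2; the 1 essential cell (i,j,r):

[(2, 1, 0)]


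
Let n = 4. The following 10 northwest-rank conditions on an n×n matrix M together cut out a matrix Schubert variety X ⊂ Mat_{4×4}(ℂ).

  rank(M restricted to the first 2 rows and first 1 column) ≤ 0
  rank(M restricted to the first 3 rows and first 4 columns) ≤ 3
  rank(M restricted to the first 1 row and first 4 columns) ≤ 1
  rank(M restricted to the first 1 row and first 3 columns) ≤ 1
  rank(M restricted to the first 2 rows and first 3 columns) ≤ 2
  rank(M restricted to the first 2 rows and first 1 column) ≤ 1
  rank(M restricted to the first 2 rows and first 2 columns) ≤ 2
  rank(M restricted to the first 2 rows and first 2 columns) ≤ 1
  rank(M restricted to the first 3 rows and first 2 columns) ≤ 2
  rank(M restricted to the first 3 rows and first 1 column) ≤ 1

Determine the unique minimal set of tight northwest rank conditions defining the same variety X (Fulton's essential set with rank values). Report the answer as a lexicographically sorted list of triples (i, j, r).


Rank table r_w(4×4) implied by the 10 constraints:

  i=1: 0 | 1 | 1 | 1
  i=2: 0 | 1 | 2 | 2
  i=3: 1 | 2 | 3 | 3
  i=4: 1 | 2 | 3 | 4

giving w = (2, 3, 1, 4) via Δ²R.

|D(w)|=2, |Ess(w)|=1:

[(2, 1, 0)]


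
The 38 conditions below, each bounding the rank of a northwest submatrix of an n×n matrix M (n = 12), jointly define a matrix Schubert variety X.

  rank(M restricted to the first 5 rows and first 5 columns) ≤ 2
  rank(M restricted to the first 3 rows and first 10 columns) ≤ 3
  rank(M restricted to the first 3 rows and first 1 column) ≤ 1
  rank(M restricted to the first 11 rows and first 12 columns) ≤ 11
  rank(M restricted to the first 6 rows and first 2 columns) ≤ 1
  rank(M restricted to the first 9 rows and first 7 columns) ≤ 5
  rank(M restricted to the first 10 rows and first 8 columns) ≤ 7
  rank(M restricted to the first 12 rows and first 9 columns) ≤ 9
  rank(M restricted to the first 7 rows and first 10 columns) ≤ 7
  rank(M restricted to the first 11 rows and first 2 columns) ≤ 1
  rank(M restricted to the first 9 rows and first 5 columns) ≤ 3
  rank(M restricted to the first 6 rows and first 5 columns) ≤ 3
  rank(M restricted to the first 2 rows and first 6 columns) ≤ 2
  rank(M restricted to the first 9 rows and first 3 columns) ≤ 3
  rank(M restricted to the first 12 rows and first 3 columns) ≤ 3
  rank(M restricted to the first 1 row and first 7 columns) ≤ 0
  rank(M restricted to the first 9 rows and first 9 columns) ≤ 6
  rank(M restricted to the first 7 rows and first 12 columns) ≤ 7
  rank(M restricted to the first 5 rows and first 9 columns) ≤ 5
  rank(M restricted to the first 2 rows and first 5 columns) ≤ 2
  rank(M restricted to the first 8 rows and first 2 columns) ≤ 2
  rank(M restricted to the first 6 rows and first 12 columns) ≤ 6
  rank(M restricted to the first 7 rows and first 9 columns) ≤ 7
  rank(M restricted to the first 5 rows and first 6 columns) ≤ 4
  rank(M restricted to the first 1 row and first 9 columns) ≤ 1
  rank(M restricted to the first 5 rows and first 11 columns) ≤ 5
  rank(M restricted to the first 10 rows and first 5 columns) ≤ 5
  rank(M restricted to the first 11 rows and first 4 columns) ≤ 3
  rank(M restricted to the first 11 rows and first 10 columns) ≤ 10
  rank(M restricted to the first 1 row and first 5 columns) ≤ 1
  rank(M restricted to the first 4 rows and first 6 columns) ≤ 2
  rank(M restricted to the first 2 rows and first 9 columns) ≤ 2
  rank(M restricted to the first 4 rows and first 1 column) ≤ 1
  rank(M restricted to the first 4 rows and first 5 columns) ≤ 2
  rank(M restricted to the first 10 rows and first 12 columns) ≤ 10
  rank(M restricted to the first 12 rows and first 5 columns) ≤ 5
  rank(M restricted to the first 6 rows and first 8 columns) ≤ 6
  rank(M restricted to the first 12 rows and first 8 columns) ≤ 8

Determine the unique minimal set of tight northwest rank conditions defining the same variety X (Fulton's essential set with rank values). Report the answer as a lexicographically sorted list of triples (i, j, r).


Computing R[i][j] = min implied NW-rank bound (n=12, 38 conditions):

  row 1: 0 0 0 0 0 0 0 1 1 1 1 1
  row 2: 1 1 1 1 1 1 1 2 2 2 2 2
  row 3: 1 1 2 2 2 2 2 3 3 3 3 3
  row 4: 1 1 2 2 2 2 3 4 4 4 4 4
  row 5: 1 1 2 2 2 3 4 5 5 5 5 5
  row 6: 1 1 2 3 3 4 5 6 6 6 6 6
  row 7: 1 1 2 3 3 4 5 6 6 7 7 7
  row 8: 1 1 2 3 3 4 5 6 6 7 8 8
  row 9: 1 1 2 3 3 4 5 6 6 7 8 9
  row 10: 1 1 2 3 4 5 6 7 7 8 9 10
  row 11: 1 1 2 3 4 5 6 7 8 9 10 11
  row 12: 1 2 3 4 5 6 7 8 9 10 11 12

the unique w with this rank table is (8, 1, 3, 7, 6, 4, 10, 11, 12, 5, 9, 2).

ℓ(w)=27; the 6 essential cells (i,j,r):

[(1, 7, 0), (4, 6, 2), (5, 5, 2), (9, 5, 3), (9, 9, 6), (11, 2, 1)]


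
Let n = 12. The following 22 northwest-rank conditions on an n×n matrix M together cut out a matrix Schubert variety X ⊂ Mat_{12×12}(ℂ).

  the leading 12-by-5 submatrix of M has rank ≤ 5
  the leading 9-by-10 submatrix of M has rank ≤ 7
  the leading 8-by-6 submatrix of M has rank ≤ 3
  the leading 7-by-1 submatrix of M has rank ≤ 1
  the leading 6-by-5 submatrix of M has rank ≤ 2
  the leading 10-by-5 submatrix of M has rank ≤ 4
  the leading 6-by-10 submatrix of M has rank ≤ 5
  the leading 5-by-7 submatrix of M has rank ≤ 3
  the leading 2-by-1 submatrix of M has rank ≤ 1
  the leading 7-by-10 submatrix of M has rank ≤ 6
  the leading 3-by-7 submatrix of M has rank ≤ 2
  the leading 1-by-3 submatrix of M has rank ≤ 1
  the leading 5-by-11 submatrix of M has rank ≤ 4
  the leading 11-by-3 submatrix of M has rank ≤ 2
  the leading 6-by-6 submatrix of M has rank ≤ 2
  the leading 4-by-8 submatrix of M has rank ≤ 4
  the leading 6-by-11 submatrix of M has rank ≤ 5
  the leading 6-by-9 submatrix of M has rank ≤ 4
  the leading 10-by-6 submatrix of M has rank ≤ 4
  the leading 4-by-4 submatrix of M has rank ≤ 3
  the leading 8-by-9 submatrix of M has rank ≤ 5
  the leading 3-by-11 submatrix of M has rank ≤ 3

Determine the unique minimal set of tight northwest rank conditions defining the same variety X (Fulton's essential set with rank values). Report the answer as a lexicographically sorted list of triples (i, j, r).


Propagating the 22 rank bounds to every northwest block:

  row 1: 1 1 1 1 1 1 1 1 1 1 1 1
  row 2: 1 2 2 2 2 2 2 2 2 2 2 2
  row 3: 1 2 2 2 2 2 2 3 3 3 3 3
  row 4: 1 2 2 2 2 2 3 4 4 4 4 4
  row 5: 1 2 2 2 2 2 3 4 4 4 4 5
  row 6: 1 2 2 2 2 2 3 4 4 5 5 6
  row 7: 1 2 2 3 3 3 4 5 5 6 6 7
  row 8: 1 2 2 3 3 3 4 5 5 6 7 8
  row 9: 1 2 2 3 4 4 5 6 6 7 8 9
  row 10: 1 2 2 3 4 4 5 6 7 8 9 10
  row 11: 1 2 2 3 4 5 6 7 8 9 10 11
  row 12: 1 2 3 4 5 6 7 8 9 10 11 12

second differences of R give the permutation w = (1, 2, 8, 7, 12, 10, 4, 11, 5, 9, 6, 3).

D(w) has 30 cells with 8 SE-corners; essential set:

[(3, 7, 2), (5, 11, 4), (6, 6, 2), (6, 9, 4), (8, 6, 3), (8, 9, 5), (10, 6, 4), (11, 3, 2)]


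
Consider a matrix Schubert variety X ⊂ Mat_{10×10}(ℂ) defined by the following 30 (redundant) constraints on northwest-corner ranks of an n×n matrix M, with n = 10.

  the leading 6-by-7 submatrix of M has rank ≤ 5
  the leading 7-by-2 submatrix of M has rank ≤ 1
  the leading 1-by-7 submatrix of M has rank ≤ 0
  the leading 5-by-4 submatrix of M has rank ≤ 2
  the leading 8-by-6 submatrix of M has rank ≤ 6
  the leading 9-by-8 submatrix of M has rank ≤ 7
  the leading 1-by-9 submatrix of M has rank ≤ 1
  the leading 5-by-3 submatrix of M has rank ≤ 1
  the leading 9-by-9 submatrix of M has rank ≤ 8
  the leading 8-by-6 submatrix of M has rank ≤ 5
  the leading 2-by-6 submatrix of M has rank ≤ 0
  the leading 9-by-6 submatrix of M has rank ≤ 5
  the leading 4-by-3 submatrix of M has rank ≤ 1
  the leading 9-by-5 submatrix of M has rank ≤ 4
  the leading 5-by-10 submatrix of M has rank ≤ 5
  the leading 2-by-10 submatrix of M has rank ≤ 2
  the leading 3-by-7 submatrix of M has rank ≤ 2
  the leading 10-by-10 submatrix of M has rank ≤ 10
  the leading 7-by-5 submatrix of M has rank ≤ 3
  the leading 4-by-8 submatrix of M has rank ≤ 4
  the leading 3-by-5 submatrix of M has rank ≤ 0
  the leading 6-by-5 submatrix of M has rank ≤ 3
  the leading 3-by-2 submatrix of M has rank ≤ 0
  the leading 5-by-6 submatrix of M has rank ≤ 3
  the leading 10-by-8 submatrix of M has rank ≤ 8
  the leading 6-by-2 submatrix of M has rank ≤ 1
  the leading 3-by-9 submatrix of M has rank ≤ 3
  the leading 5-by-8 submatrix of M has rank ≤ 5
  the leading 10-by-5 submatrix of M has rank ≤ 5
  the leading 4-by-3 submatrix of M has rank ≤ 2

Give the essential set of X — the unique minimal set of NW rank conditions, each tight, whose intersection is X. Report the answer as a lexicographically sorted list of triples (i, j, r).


Recovering R(i,j) via the rank-extension bound from the 30 conditions:

  R[1]: 0 | 0 | 0 | 0 | 0 | 0 | 0 | 1 | 1 | 1
  R[2]: 0 | 0 | 0 | 0 | 0 | 0 | 1 | 2 | 2 | 2
  R[3]: 0 | 0 | 0 | 0 | 0 | 1 | 2 | 3 | 3 | 3
  R[4]: 1 | 1 | 1 | 1 | 1 | 2 | 3 | 4 | 4 | 4
  R[5]: 1 | 1 | 1 | 2 | 2 | 3 | 4 | 5 | 5 | 5
  R[6]: 1 | 1 | 2 | 3 | 3 | 4 | 5 | 6 | 6 | 6
  R[7]: 1 | 1 | 2 | 3 | 3 | 4 | 5 | 6 | 7 | 7
  R[8]: 1 | 2 | 3 | 4 | 4 | 5 | 6 | 7 | 8 | 8
  R[9]: 1 | 2 | 3 | 4 | 4 | 5 | 6 | 7 | 8 | 9
  R[10]: 1 | 2 | 3 | 4 | 5 | 6 | 7 | 8 | 9 | 10

giving w = (8, 7, 6, 1, 4, 3, 9, 2, 10, 5) via Δ²R.

7 SE-corners of the 24-cell Rothe diagram give Ess(w):

[(1, 7, 0), (2, 6, 0), (3, 5, 0), (5, 3, 1), (7, 2, 1), (7, 5, 3), (9, 5, 4)]


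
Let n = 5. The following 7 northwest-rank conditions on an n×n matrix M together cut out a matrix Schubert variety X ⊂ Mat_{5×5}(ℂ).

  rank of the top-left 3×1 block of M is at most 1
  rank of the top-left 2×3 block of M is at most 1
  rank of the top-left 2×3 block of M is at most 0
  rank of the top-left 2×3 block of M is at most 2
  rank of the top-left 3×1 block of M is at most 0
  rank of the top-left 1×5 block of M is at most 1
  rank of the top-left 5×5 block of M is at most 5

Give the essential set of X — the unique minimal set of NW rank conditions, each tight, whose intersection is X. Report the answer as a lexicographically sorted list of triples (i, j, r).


Rank table r_w(5×5) implied by the 7 constraints:

  i=1: 0 | 0 | 0 | 1 | 1
  i=2: 0 | 0 | 0 | 1 | 2
  i=3: 0 | 1 | 1 | 2 | 3
  i=4: 1 | 2 | 2 | 3 | 4
  i=5: 1 | 2 | 3 | 4 | 5

second differences of R give the permutation w = (4, 5, 2, 1, 3).

D(w) has 7 cells with 2 SE-corners; essential set:

[(2, 3, 0), (3, 1, 0)]


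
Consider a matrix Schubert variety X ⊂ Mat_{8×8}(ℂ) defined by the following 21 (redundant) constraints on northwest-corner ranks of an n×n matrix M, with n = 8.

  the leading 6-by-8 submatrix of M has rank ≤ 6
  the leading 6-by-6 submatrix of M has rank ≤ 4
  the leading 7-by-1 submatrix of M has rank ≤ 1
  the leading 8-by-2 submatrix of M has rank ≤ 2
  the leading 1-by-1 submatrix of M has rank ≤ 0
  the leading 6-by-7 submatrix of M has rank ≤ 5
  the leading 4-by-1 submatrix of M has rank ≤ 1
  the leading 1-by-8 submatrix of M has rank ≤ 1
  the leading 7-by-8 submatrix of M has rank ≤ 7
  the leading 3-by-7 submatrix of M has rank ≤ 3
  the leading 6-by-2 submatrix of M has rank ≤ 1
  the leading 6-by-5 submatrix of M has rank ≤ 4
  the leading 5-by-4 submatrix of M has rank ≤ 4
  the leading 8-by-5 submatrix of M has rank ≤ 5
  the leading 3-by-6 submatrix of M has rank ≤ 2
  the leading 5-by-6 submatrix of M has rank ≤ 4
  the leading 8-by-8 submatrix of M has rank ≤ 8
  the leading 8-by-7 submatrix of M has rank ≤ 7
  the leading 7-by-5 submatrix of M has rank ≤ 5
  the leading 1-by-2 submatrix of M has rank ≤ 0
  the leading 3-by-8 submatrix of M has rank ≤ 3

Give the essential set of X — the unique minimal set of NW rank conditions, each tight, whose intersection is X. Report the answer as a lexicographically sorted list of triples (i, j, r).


Reconstructing r_w from the 21 given conditions:

  row 1: 0 0 1 1 1 1 1 1
  row 2: 1 1 2 2 2 2 2 2
  row 3: 1 1 2 2 2 2 3 3
  row 4: 1 1 2 3 3 3 4 4
  row 5: 1 1 2 3 4 4 5 5
  row 6: 1 1 2 3 4 4 5 6
  row 7: 1 2 3 4 5 5 6 7
  row 8: 1 2 3 4 5 6 7 8

second differences of R give the permutation w = (3, 1, 7, 4, 5, 8, 2, 6).

|D(w)|=10, |Ess(w)|=4:

[(1, 2, 0), (3, 6, 2), (6, 2, 1), (6, 6, 4)]


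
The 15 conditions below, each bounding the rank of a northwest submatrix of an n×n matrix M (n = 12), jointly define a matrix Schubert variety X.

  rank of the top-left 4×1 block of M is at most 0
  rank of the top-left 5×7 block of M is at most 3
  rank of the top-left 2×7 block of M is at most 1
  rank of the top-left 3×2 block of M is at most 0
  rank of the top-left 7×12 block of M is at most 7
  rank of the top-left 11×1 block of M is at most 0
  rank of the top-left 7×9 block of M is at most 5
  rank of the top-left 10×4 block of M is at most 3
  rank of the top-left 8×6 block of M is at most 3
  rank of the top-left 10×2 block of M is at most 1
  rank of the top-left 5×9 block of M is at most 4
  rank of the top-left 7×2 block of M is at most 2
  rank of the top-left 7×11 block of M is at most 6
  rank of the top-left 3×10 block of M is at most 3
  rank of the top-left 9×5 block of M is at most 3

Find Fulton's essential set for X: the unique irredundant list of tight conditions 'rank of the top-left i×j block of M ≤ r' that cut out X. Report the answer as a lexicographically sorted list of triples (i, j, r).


Rank table r_w(12×12) implied by the 15 constraints:

  row 1: 0, 0, 1, 1, 1, 1, 1, 1, 1, 1, 1, 1
  row 2: 0, 0, 1, 1, 1, 1, 1, 2, 2, 2, 2, 2
  row 3: 0, 0, 1, 2, 2, 2, 2, 3, 3, 3, 3, 3
  row 4: 0, 1, 2, 3, 3, 3, 3, 4, 4, 4, 4, 4
  row 5: 0, 1, 2, 3, 3, 3, 3, 4, 4, 5, 5, 5
  row 6: 0, 1, 2, 3, 3, 3, 4, 5, 5, 6, 6, 6
  row 7: 0, 1, 2, 3, 3, 3, 4, 5, 5, 6, 6, 7
  row 8: 0, 1, 2, 3, 3, 3, 4, 5, 6, 7, 7, 8
  row 9: 0, 1, 2, 3, 3, 4, 5, 6, 7, 8, 8, 9
  row 10: 0, 1, 2, 3, 4, 5, 6, 7, 8, 9, 9, 10
  row 11: 0, 1, 2, 3, 4, 5, 6, 7, 8, 9, 10, 11
  row 12: 1, 2, 3, 4, 5, 6, 7, 8, 9, 10, 11, 12

reading off 1-entries of Δ²R: w = (3, 8, 4, 2, 10, 7, 12, 9, 6, 5, 11, 1).

D(w) has 31 cells with 9 SE-corners; essential set:

[(2, 7, 1), (3, 2, 0), (5, 7, 3), (5, 9, 4), (7, 9, 5), (7, 11, 6), (8, 6, 3), (9, 5, 3), (11, 1, 0)]


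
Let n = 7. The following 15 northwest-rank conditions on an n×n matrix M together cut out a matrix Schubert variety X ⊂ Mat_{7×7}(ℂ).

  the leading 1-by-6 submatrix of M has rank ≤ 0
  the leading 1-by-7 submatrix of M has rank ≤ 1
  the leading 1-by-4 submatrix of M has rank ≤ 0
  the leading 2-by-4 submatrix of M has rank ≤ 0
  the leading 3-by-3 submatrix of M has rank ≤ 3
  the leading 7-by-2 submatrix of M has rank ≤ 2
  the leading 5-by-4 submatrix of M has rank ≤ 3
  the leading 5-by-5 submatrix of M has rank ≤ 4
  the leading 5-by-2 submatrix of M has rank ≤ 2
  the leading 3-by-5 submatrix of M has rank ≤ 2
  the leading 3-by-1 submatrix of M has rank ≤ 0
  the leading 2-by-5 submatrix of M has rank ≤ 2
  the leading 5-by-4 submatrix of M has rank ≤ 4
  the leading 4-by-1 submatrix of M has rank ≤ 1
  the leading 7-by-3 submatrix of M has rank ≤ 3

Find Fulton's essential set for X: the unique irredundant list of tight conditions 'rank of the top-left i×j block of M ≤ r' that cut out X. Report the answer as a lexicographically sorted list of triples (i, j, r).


Computing R[i][j] = min implied NW-rank bound (n=7, 15 conditions):

  R[1]: 0, 0, 0, 0, 0, 0, 1
  R[2]: 0, 0, 0, 0, 1, 1, 2
  R[3]: 0, 1, 1, 1, 2, 2, 3
  R[4]: 1, 2, 2, 2, 3, 3, 4
  R[5]: 1, 2, 3, 3, 4, 4, 5
  R[6]: 1, 2, 3, 4, 5, 5, 6
  R[7]: 1, 2, 3, 4, 5, 6, 7

giving w = (7, 5, 2, 1, 3, 4, 6) via Δ²R.

Fulton essential set (3 of the 11 Rothe cells):

[(1, 6, 0), (2, 4, 0), (3, 1, 0)]


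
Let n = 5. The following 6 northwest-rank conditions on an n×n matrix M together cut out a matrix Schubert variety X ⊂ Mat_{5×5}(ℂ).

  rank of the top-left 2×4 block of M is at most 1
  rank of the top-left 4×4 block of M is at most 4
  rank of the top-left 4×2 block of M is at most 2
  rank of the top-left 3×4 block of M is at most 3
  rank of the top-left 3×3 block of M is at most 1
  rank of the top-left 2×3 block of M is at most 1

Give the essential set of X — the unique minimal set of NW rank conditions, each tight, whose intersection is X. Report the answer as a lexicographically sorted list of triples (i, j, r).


Propagating the 6 rank bounds to every northwest block:

  R[1]: 1, 1, 1, 1, 1
  R[2]: 1, 1, 1, 1, 2
  R[3]: 1, 1, 1, 2, 3
  R[4]: 1, 2, 2, 3, 4
  R[5]: 1, 2, 3, 4, 5

giving w = (1, 5, 4, 2, 3) via Δ²R.

ℓ(w)=5; the 2 essential cells (i,j,r):

[(2, 4, 1), (3, 3, 1)]


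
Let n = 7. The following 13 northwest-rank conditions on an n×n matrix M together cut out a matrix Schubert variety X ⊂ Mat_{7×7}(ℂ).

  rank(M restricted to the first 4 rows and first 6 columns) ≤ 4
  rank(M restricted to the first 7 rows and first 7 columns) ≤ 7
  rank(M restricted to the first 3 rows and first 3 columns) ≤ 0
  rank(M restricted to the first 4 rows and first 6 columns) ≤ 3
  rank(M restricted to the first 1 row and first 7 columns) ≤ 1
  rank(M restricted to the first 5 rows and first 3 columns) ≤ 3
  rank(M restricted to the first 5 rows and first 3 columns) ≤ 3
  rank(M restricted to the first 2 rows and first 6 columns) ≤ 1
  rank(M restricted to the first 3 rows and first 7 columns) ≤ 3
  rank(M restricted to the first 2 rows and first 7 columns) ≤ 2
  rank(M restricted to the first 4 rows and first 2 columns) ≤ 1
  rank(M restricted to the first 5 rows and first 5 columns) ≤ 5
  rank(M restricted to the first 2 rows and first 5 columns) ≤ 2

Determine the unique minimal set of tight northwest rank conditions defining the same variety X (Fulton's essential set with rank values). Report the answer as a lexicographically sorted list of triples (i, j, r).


Reconstructing r_w from the 13 given conditions:

  i=1: 0, 0, 0, 1, 1, 1, 1
  i=2: 0, 0, 0, 1, 1, 1, 2
  i=3: 0, 0, 0, 1, 2, 2, 3
  i=4: 1, 1, 1, 2, 3, 3, 4
  i=5: 1, 2, 2, 3, 4, 4, 5
  i=6: 1, 2, 3, 4, 5, 5, 6
  i=7: 1, 2, 3, 4, 5, 6, 7

so w = (4, 7, 5, 1, 2, 3, 6).

ℓ(w)=11; the 2 essential cells (i,j,r):

[(2, 6, 1), (3, 3, 0)]


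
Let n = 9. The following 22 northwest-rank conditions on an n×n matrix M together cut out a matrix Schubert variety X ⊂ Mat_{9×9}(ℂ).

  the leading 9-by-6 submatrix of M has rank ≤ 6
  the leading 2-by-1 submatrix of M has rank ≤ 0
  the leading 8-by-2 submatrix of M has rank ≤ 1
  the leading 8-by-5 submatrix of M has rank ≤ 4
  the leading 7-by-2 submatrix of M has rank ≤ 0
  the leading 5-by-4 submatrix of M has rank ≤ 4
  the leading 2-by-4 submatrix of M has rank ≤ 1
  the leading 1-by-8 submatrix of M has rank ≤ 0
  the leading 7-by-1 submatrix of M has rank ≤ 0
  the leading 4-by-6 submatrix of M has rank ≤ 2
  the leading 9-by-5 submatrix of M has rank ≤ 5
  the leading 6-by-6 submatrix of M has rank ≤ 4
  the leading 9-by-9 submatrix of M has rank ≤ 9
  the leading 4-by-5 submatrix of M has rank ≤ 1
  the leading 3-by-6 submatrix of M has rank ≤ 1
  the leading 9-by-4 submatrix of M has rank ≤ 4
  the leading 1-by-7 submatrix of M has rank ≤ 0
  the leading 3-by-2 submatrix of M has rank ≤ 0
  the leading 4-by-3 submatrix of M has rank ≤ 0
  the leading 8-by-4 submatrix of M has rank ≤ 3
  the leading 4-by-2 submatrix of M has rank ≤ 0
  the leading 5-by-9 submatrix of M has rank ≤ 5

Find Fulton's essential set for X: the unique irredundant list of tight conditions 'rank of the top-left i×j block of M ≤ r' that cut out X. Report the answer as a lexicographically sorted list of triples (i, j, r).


Recovering R(i,j) via the rank-extension bound from the 22 conditions:

  R[1]: 0 0 0 0 0 0 0 0 1
  R[2]: 0 0 0 1 1 1 1 1 2
  R[3]: 0 0 0 1 1 1 2 2 3
  R[4]: 0 0 0 1 1 2 3 3 4
  R[5]: 0 0 1 2 2 3 4 4 5
  R[6]: 0 0 1 2 3 4 5 5 6
  R[7]: 0 0 1 2 3 4 5 6 7
  R[8]: 1 1 2 3 4 5 6 7 8
  R[9]: 1 2 3 4 5 6 7 8 9

second differences of R give the permutation w = (9, 4, 7, 6, 3, 5, 8, 1, 2).

Fulton essential set (5 of the 26 Rothe cells):

[(1, 8, 0), (3, 6, 1), (4, 3, 0), (4, 5, 1), (7, 2, 0)]


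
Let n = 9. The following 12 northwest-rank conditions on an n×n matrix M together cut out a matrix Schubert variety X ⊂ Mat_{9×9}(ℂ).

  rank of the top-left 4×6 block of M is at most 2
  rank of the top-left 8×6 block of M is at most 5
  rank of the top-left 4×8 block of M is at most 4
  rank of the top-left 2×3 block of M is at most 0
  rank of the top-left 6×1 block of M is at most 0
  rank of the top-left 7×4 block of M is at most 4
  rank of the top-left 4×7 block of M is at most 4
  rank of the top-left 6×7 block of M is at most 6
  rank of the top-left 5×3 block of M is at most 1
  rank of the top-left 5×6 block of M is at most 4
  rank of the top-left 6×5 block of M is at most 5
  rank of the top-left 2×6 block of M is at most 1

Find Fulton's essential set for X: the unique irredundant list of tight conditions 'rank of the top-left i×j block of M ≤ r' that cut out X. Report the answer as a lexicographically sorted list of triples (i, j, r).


Reconstructing r_w from the 12 given conditions:

  i=1: 0, 0, 0, 1, 1, 1, 1, 1, 1
  i=2: 0, 0, 0, 1, 1, 1, 2, 2, 2
  i=3: 0, 1, 1, 2, 2, 2, 3, 3, 3
  i=4: 0, 1, 1, 2, 2, 2, 3, 4, 4
  i=5: 0, 1, 1, 2, 3, 3, 4, 5, 5
  i=6: 0, 1, 2, 3, 4, 4, 5, 6, 6
  i=7: 1, 2, 3, 4, 5, 5, 6, 7, 7
  i=8: 1, 2, 3, 4, 5, 5, 6, 7, 8
  i=9: 1, 2, 3, 4, 5, 6, 7, 8, 9

reading off 1-entries of Δ²R: w = (4, 7, 2, 8, 5, 3, 1, 9, 6).

D(w) has 17 cells with 6 SE-corners; essential set:

[(2, 3, 0), (2, 6, 1), (4, 6, 2), (5, 3, 1), (6, 1, 0), (8, 6, 5)]
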